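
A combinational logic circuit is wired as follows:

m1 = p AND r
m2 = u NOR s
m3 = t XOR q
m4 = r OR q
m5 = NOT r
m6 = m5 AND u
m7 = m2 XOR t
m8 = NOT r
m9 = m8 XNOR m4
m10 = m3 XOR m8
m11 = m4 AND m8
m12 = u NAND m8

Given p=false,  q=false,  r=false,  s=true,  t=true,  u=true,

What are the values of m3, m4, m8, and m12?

m3 = true, m4 = false, m8 = true, m12 = false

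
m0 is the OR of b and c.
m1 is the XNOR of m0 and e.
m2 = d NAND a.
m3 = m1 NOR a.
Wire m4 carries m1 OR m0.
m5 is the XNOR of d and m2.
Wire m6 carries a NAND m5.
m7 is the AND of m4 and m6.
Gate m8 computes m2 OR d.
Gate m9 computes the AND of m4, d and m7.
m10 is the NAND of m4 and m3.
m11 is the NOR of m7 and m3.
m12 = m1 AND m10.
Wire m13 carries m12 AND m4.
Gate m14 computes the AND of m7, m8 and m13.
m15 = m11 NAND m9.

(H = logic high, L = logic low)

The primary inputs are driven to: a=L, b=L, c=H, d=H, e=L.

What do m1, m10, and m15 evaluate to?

m0 = b OR c = L OR H = H
m1 = m0 XNOR e = H XNOR L = L
m2 = d NAND a = H NAND L = H
m3 = m1 NOR a = L NOR L = H
m4 = m1 OR m0 = L OR H = H
m5 = d XNOR m2 = H XNOR H = H
m6 = a NAND m5 = L NAND H = H
m7 = m4 AND m6 = H AND H = H
m9 = m4 AND d AND m7 = H AND H AND H = H
m10 = m4 NAND m3 = H NAND H = L
m11 = m7 NOR m3 = H NOR H = L
m15 = m11 NAND m9 = L NAND H = H

m1 = L, m10 = L, m15 = H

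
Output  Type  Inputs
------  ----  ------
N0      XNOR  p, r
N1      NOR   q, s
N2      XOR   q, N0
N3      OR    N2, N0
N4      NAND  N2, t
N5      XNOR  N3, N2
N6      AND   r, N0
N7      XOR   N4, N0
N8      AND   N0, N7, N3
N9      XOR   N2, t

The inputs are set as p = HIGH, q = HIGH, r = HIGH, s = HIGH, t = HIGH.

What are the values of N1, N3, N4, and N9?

N1 = LOW; N3 = HIGH; N4 = HIGH; N9 = HIGH

N0 = p XNOR r = HIGH XNOR HIGH = HIGH
N1 = q NOR s = HIGH NOR HIGH = LOW
N2 = q XOR N0 = HIGH XOR HIGH = LOW
N3 = N2 OR N0 = LOW OR HIGH = HIGH
N4 = N2 NAND t = LOW NAND HIGH = HIGH
N9 = N2 XOR t = LOW XOR HIGH = HIGH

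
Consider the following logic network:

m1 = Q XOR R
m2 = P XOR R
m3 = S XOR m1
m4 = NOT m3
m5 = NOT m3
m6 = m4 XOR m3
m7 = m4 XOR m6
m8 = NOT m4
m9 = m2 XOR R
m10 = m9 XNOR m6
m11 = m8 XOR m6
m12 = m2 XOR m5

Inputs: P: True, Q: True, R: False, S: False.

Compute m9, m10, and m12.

m9 = True; m10 = True; m12 = True

m1 = Q XOR R = True XOR False = True
m2 = P XOR R = True XOR False = True
m3 = S XOR m1 = False XOR True = True
m4 = NOT m3 = NOT True = False
m5 = NOT m3 = NOT True = False
m6 = m4 XOR m3 = False XOR True = True
m9 = m2 XOR R = True XOR False = True
m10 = m9 XNOR m6 = True XNOR True = True
m12 = m2 XOR m5 = True XOR False = True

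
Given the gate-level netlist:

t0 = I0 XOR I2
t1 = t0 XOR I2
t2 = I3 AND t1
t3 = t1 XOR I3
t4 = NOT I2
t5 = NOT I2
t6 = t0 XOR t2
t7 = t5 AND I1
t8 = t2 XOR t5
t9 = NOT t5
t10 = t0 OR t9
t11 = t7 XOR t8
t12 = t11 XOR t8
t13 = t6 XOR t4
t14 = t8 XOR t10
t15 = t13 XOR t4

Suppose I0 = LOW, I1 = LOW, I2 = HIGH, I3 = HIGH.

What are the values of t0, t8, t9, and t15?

t0 = I0 XOR I2 = LOW XOR HIGH = HIGH
t1 = t0 XOR I2 = HIGH XOR HIGH = LOW
t2 = I3 AND t1 = HIGH AND LOW = LOW
t4 = NOT I2 = NOT HIGH = LOW
t5 = NOT I2 = NOT HIGH = LOW
t6 = t0 XOR t2 = HIGH XOR LOW = HIGH
t8 = t2 XOR t5 = LOW XOR LOW = LOW
t9 = NOT t5 = NOT LOW = HIGH
t13 = t6 XOR t4 = HIGH XOR LOW = HIGH
t15 = t13 XOR t4 = HIGH XOR LOW = HIGH

t0 = HIGH, t8 = LOW, t9 = HIGH, t15 = HIGH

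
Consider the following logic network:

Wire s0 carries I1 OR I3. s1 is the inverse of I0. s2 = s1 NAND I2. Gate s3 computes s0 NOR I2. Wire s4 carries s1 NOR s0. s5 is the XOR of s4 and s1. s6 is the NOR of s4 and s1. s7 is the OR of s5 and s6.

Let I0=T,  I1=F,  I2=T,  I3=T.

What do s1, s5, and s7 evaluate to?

s1 = F  s5 = F  s7 = T

s0 = I1 OR I3 = F OR T = T
s1 = NOT I0 = NOT T = F
s4 = s1 NOR s0 = F NOR T = F
s5 = s4 XOR s1 = F XOR F = F
s6 = s4 NOR s1 = F NOR F = T
s7 = s5 OR s6 = F OR T = T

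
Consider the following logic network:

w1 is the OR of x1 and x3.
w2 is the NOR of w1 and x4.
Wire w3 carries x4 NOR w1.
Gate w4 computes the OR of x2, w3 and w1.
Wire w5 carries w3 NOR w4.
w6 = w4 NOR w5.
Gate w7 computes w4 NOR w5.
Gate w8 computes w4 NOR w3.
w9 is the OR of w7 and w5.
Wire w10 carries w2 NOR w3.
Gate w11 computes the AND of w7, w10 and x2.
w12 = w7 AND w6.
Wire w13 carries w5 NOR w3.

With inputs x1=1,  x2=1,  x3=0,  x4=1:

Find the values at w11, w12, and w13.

w1 = x1 OR x3 = 1 OR 0 = 1
w2 = w1 NOR x4 = 1 NOR 1 = 0
w3 = x4 NOR w1 = 1 NOR 1 = 0
w4 = x2 OR w3 OR w1 = 1 OR 0 OR 1 = 1
w5 = w3 NOR w4 = 0 NOR 1 = 0
w6 = w4 NOR w5 = 1 NOR 0 = 0
w7 = w4 NOR w5 = 1 NOR 0 = 0
w10 = w2 NOR w3 = 0 NOR 0 = 1
w11 = w7 AND w10 AND x2 = 0 AND 1 AND 1 = 0
w12 = w7 AND w6 = 0 AND 0 = 0
w13 = w5 NOR w3 = 0 NOR 0 = 1

w11 = 0  w12 = 0  w13 = 1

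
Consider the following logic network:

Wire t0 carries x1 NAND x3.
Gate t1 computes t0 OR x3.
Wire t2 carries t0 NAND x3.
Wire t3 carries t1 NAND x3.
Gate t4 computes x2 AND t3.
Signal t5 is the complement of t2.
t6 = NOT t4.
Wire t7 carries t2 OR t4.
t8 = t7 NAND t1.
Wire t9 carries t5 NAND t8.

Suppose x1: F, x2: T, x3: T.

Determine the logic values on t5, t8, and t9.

t0 = x1 NAND x3 = F NAND T = T
t1 = t0 OR x3 = T OR T = T
t2 = t0 NAND x3 = T NAND T = F
t3 = t1 NAND x3 = T NAND T = F
t4 = x2 AND t3 = T AND F = F
t5 = NOT t2 = NOT F = T
t7 = t2 OR t4 = F OR F = F
t8 = t7 NAND t1 = F NAND T = T
t9 = t5 NAND t8 = T NAND T = F

t5 = T; t8 = T; t9 = F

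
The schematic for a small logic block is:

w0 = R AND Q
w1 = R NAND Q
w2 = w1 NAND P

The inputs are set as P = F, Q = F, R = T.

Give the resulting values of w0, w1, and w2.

w0 = F, w1 = T, w2 = T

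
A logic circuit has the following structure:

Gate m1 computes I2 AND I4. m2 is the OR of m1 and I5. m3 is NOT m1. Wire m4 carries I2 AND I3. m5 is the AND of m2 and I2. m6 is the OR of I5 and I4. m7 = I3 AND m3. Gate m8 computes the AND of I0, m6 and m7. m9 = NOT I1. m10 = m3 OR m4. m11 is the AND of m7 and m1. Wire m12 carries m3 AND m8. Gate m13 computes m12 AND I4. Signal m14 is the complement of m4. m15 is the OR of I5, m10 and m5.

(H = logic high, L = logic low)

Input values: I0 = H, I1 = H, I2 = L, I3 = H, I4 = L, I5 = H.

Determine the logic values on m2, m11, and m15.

m2 = H, m11 = L, m15 = H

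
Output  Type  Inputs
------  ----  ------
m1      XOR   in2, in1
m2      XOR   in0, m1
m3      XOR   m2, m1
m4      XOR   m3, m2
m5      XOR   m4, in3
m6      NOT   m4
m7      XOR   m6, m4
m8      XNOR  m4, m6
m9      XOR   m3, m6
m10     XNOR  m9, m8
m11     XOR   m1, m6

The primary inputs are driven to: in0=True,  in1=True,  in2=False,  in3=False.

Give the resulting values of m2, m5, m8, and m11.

m2 = False, m5 = True, m8 = False, m11 = True

m1 = in2 XOR in1 = False XOR True = True
m2 = in0 XOR m1 = True XOR True = False
m3 = m2 XOR m1 = False XOR True = True
m4 = m3 XOR m2 = True XOR False = True
m5 = m4 XOR in3 = True XOR False = True
m6 = NOT m4 = NOT True = False
m8 = m4 XNOR m6 = True XNOR False = False
m11 = m1 XOR m6 = True XOR False = True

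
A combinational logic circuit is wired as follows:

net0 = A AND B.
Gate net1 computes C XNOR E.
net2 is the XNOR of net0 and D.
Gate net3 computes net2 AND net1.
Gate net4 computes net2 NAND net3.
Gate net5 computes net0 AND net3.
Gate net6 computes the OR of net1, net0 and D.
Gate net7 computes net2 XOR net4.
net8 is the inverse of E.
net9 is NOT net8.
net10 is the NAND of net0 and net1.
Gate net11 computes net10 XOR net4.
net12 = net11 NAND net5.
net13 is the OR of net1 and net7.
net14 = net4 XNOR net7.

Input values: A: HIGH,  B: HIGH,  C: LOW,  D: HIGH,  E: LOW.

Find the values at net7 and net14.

net0 = A AND B = HIGH AND HIGH = HIGH
net1 = C XNOR E = LOW XNOR LOW = HIGH
net2 = net0 XNOR D = HIGH XNOR HIGH = HIGH
net3 = net2 AND net1 = HIGH AND HIGH = HIGH
net4 = net2 NAND net3 = HIGH NAND HIGH = LOW
net7 = net2 XOR net4 = HIGH XOR LOW = HIGH
net14 = net4 XNOR net7 = LOW XNOR HIGH = LOW

net7 = HIGH, net14 = LOW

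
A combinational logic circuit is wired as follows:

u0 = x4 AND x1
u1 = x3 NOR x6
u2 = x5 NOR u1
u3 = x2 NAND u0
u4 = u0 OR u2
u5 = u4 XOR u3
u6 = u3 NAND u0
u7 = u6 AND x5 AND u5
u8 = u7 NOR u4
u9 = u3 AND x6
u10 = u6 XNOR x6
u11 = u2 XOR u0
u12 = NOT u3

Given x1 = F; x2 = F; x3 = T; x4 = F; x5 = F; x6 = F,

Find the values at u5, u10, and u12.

u5 = F; u10 = F; u12 = F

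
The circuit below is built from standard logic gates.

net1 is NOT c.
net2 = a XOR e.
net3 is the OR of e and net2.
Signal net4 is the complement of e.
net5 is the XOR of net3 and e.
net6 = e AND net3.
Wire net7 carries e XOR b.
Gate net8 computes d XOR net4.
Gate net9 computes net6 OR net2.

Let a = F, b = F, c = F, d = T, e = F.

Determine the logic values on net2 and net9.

net2 = a XOR e = F XOR F = F
net3 = e OR net2 = F OR F = F
net6 = e AND net3 = F AND F = F
net9 = net6 OR net2 = F OR F = F

net2 = F, net9 = F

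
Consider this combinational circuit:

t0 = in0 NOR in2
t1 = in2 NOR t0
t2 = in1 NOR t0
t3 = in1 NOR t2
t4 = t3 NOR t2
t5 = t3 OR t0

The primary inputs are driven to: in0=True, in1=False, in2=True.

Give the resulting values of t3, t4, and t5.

t3 = False, t4 = False, t5 = False

t0 = in0 NOR in2 = True NOR True = False
t2 = in1 NOR t0 = False NOR False = True
t3 = in1 NOR t2 = False NOR True = False
t4 = t3 NOR t2 = False NOR True = False
t5 = t3 OR t0 = False OR False = False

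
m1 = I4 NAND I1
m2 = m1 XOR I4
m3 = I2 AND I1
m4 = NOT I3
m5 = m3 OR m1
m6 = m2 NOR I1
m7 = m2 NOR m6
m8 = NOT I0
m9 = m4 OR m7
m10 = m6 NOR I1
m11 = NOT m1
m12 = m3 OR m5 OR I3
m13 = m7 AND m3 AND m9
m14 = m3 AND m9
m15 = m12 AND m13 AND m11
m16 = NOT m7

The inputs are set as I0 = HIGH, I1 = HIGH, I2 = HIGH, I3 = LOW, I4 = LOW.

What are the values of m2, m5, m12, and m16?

m1 = I4 NAND I1 = LOW NAND HIGH = HIGH
m2 = m1 XOR I4 = HIGH XOR LOW = HIGH
m3 = I2 AND I1 = HIGH AND HIGH = HIGH
m5 = m3 OR m1 = HIGH OR HIGH = HIGH
m6 = m2 NOR I1 = HIGH NOR HIGH = LOW
m7 = m2 NOR m6 = HIGH NOR LOW = LOW
m12 = m3 OR m5 OR I3 = HIGH OR HIGH OR LOW = HIGH
m16 = NOT m7 = NOT LOW = HIGH

m2 = HIGH, m5 = HIGH, m12 = HIGH, m16 = HIGH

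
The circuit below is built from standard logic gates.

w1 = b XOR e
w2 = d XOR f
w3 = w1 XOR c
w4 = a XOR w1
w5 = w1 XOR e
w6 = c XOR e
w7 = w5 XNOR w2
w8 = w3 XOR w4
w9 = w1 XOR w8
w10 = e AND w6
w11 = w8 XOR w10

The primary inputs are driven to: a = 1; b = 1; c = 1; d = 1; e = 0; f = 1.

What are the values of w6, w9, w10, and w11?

w1 = b XOR e = 1 XOR 0 = 1
w3 = w1 XOR c = 1 XOR 1 = 0
w4 = a XOR w1 = 1 XOR 1 = 0
w6 = c XOR e = 1 XOR 0 = 1
w8 = w3 XOR w4 = 0 XOR 0 = 0
w9 = w1 XOR w8 = 1 XOR 0 = 1
w10 = e AND w6 = 0 AND 1 = 0
w11 = w8 XOR w10 = 0 XOR 0 = 0

w6 = 1  w9 = 1  w10 = 0  w11 = 0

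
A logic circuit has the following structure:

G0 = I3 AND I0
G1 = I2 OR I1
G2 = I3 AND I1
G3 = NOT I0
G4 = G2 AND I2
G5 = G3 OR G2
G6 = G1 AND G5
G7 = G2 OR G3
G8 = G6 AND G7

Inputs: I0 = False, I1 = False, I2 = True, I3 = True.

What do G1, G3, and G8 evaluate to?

G1 = True, G3 = True, G8 = True

G1 = I2 OR I1 = True OR False = True
G2 = I3 AND I1 = True AND False = False
G3 = NOT I0 = NOT False = True
G5 = G3 OR G2 = True OR False = True
G6 = G1 AND G5 = True AND True = True
G7 = G2 OR G3 = False OR True = True
G8 = G6 AND G7 = True AND True = True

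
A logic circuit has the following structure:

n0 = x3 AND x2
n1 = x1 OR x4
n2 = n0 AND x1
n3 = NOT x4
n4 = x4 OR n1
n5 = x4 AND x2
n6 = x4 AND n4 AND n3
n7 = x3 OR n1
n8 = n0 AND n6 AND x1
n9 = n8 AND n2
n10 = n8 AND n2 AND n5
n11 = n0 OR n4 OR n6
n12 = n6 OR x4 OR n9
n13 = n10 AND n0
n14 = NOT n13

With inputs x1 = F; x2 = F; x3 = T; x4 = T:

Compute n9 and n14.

n0 = x3 AND x2 = T AND F = F
n1 = x1 OR x4 = F OR T = T
n2 = n0 AND x1 = F AND F = F
n3 = NOT x4 = NOT T = F
n4 = x4 OR n1 = T OR T = T
n5 = x4 AND x2 = T AND F = F
n6 = x4 AND n4 AND n3 = T AND T AND F = F
n8 = n0 AND n6 AND x1 = F AND F AND F = F
n9 = n8 AND n2 = F AND F = F
n10 = n8 AND n2 AND n5 = F AND F AND F = F
n13 = n10 AND n0 = F AND F = F
n14 = NOT n13 = NOT F = T

n9 = F; n14 = T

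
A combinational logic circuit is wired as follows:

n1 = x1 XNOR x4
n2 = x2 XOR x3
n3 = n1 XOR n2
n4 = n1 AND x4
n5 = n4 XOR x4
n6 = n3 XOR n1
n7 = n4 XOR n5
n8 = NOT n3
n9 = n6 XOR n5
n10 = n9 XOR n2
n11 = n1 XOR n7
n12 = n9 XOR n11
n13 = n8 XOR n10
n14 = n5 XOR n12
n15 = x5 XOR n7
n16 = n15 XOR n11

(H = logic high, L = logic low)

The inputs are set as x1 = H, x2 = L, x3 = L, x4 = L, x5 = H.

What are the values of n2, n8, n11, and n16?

n2 = L; n8 = H; n11 = L; n16 = H

n1 = x1 XNOR x4 = H XNOR L = L
n2 = x2 XOR x3 = L XOR L = L
n3 = n1 XOR n2 = L XOR L = L
n4 = n1 AND x4 = L AND L = L
n5 = n4 XOR x4 = L XOR L = L
n7 = n4 XOR n5 = L XOR L = L
n8 = NOT n3 = NOT L = H
n11 = n1 XOR n7 = L XOR L = L
n15 = x5 XOR n7 = H XOR L = H
n16 = n15 XOR n11 = H XOR L = H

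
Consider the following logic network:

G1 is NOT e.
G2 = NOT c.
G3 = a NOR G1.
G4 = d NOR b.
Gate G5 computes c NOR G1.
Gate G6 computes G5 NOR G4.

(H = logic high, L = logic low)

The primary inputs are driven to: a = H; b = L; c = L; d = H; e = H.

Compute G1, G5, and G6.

G1 = L  G5 = H  G6 = L

G1 = NOT e = NOT H = L
G4 = d NOR b = H NOR L = L
G5 = c NOR G1 = L NOR L = H
G6 = G5 NOR G4 = H NOR L = L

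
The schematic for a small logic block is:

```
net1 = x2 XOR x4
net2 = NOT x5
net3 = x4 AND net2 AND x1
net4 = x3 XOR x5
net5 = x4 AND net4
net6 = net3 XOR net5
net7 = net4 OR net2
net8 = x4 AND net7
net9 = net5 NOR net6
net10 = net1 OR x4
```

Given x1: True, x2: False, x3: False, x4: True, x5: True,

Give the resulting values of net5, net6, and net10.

net5 = True, net6 = True, net10 = True

net1 = x2 XOR x4 = False XOR True = True
net2 = NOT x5 = NOT True = False
net3 = x4 AND net2 AND x1 = True AND False AND True = False
net4 = x3 XOR x5 = False XOR True = True
net5 = x4 AND net4 = True AND True = True
net6 = net3 XOR net5 = False XOR True = True
net10 = net1 OR x4 = True OR True = True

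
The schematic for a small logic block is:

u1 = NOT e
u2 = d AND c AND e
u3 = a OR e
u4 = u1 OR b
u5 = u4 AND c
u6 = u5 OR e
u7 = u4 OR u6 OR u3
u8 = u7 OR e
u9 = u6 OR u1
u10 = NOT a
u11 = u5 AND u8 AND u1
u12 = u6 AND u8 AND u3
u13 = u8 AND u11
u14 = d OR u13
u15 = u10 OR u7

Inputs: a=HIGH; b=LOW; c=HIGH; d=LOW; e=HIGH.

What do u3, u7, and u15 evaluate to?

u3 = HIGH; u7 = HIGH; u15 = HIGH

u1 = NOT e = NOT HIGH = LOW
u3 = a OR e = HIGH OR HIGH = HIGH
u4 = u1 OR b = LOW OR LOW = LOW
u5 = u4 AND c = LOW AND HIGH = LOW
u6 = u5 OR e = LOW OR HIGH = HIGH
u7 = u4 OR u6 OR u3 = LOW OR HIGH OR HIGH = HIGH
u10 = NOT a = NOT HIGH = LOW
u15 = u10 OR u7 = LOW OR HIGH = HIGH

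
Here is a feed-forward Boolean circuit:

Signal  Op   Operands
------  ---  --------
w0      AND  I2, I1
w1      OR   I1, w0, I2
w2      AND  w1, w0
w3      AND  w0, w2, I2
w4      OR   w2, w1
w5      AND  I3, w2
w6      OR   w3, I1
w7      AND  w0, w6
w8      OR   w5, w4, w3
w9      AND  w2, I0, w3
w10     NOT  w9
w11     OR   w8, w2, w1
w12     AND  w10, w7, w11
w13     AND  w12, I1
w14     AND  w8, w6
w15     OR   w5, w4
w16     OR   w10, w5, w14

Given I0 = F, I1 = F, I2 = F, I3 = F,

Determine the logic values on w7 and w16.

w0 = I2 AND I1 = F AND F = F
w1 = I1 OR w0 OR I2 = F OR F OR F = F
w2 = w1 AND w0 = F AND F = F
w3 = w0 AND w2 AND I2 = F AND F AND F = F
w4 = w2 OR w1 = F OR F = F
w5 = I3 AND w2 = F AND F = F
w6 = w3 OR I1 = F OR F = F
w7 = w0 AND w6 = F AND F = F
w8 = w5 OR w4 OR w3 = F OR F OR F = F
w9 = w2 AND I0 AND w3 = F AND F AND F = F
w10 = NOT w9 = NOT F = T
w14 = w8 AND w6 = F AND F = F
w16 = w10 OR w5 OR w14 = T OR F OR F = T

w7 = F, w16 = T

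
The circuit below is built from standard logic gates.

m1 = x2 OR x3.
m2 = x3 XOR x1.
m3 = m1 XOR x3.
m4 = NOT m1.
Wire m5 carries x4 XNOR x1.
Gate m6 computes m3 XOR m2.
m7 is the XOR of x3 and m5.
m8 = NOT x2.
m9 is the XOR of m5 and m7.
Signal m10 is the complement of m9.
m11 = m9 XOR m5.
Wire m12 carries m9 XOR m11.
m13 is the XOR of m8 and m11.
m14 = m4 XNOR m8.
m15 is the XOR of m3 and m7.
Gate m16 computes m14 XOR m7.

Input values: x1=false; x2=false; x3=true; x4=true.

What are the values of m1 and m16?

m1 = true, m16 = true

m1 = x2 OR x3 = false OR true = true
m4 = NOT m1 = NOT true = false
m5 = x4 XNOR x1 = true XNOR false = false
m7 = x3 XOR m5 = true XOR false = true
m8 = NOT x2 = NOT false = true
m14 = m4 XNOR m8 = false XNOR true = false
m16 = m14 XOR m7 = false XOR true = true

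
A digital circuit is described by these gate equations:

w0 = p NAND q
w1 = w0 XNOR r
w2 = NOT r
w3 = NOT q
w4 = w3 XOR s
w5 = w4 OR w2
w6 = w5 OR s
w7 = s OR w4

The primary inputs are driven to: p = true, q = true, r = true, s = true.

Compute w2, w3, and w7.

w2 = false, w3 = false, w7 = true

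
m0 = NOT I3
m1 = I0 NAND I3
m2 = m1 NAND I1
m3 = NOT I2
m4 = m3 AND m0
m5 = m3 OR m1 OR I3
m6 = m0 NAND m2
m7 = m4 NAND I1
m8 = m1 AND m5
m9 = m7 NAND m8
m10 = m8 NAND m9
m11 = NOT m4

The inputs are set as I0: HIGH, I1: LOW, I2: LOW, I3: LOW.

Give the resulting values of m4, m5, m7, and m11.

m0 = NOT I3 = NOT LOW = HIGH
m1 = I0 NAND I3 = HIGH NAND LOW = HIGH
m3 = NOT I2 = NOT LOW = HIGH
m4 = m3 AND m0 = HIGH AND HIGH = HIGH
m5 = m3 OR m1 OR I3 = HIGH OR HIGH OR LOW = HIGH
m7 = m4 NAND I1 = HIGH NAND LOW = HIGH
m11 = NOT m4 = NOT HIGH = LOW

m4 = HIGH, m5 = HIGH, m7 = HIGH, m11 = LOW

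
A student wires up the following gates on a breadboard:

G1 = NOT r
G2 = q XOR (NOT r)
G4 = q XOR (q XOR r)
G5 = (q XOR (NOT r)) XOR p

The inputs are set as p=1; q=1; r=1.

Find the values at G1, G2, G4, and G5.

G1 = NOT 1 = 0
G2 = 1 XOR (NOT 1) = 1
G4 = 1 XOR (1 XOR 1) = 1
G5 = (1 XOR (NOT 1)) XOR 1 = 0

G1 = 0, G2 = 1, G4 = 1, G5 = 0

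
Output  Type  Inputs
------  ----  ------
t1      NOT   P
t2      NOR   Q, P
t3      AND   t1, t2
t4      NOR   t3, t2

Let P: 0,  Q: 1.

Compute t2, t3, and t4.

t1 = NOT P = NOT 0 = 1
t2 = Q NOR P = 1 NOR 0 = 0
t3 = t1 AND t2 = 1 AND 0 = 0
t4 = t3 NOR t2 = 0 NOR 0 = 1

t2 = 0, t3 = 0, t4 = 1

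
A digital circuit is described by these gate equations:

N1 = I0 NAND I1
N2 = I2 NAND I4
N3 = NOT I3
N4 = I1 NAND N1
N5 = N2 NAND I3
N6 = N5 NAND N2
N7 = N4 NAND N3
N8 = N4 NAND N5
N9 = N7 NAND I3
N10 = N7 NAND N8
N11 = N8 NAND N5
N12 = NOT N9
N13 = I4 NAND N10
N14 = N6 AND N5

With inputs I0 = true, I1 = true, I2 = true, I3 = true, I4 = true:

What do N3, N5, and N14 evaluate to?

N3 = false, N5 = true, N14 = true

N2 = I2 NAND I4 = true NAND true = false
N3 = NOT I3 = NOT true = false
N5 = N2 NAND I3 = false NAND true = true
N6 = N5 NAND N2 = true NAND false = true
N14 = N6 AND N5 = true AND true = true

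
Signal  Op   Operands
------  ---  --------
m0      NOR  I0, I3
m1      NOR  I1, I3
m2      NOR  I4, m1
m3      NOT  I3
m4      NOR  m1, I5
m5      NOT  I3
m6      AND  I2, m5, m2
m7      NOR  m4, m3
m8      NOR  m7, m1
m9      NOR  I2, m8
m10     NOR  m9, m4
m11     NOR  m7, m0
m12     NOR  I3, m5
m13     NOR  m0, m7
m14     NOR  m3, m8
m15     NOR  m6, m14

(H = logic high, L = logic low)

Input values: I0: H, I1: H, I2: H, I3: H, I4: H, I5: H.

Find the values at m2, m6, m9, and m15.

m1 = I1 NOR I3 = H NOR H = L
m2 = I4 NOR m1 = H NOR L = L
m3 = NOT I3 = NOT H = L
m4 = m1 NOR I5 = L NOR H = L
m5 = NOT I3 = NOT H = L
m6 = I2 AND m5 AND m2 = H AND L AND L = L
m7 = m4 NOR m3 = L NOR L = H
m8 = m7 NOR m1 = H NOR L = L
m9 = I2 NOR m8 = H NOR L = L
m14 = m3 NOR m8 = L NOR L = H
m15 = m6 NOR m14 = L NOR H = L

m2 = L, m6 = L, m9 = L, m15 = L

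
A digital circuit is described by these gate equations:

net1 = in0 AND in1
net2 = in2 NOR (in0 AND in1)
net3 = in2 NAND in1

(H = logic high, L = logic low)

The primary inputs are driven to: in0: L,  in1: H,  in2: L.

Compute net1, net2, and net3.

net1 = L, net2 = H, net3 = H

net1 = L AND H = L
net2 = L NOR (L AND H) = H
net3 = L NAND H = H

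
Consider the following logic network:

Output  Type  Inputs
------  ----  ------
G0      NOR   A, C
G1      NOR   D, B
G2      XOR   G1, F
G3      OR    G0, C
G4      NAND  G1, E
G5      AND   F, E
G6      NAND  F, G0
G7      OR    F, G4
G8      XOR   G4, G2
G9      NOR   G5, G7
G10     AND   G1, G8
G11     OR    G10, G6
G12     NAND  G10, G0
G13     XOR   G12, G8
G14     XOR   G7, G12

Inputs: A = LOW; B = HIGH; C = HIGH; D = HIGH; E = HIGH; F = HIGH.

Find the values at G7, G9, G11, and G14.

G7 = HIGH, G9 = LOW, G11 = HIGH, G14 = LOW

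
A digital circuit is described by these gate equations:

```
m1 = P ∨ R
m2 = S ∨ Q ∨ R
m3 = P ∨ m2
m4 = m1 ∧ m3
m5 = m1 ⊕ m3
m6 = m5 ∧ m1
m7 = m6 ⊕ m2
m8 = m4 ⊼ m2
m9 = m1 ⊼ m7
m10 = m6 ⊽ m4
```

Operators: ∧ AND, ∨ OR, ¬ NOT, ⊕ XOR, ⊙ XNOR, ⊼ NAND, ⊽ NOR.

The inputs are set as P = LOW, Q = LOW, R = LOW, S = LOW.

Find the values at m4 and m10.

m1 = P OR R = LOW OR LOW = LOW
m2 = S OR Q OR R = LOW OR LOW OR LOW = LOW
m3 = P OR m2 = LOW OR LOW = LOW
m4 = m1 AND m3 = LOW AND LOW = LOW
m5 = m1 XOR m3 = LOW XOR LOW = LOW
m6 = m5 AND m1 = LOW AND LOW = LOW
m10 = m6 NOR m4 = LOW NOR LOW = HIGH

m4 = LOW  m10 = HIGH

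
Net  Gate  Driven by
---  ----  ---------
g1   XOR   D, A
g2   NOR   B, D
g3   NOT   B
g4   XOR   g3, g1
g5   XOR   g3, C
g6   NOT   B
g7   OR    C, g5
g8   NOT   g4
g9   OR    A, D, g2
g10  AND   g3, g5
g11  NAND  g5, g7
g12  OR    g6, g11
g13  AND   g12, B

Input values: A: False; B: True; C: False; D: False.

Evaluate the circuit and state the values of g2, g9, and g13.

g2 = B NOR D = True NOR False = False
g3 = NOT B = NOT True = False
g5 = g3 XOR C = False XOR False = False
g6 = NOT B = NOT True = False
g7 = C OR g5 = False OR False = False
g9 = A OR D OR g2 = False OR False OR False = False
g11 = g5 NAND g7 = False NAND False = True
g12 = g6 OR g11 = False OR True = True
g13 = g12 AND B = True AND True = True

g2 = False; g9 = False; g13 = True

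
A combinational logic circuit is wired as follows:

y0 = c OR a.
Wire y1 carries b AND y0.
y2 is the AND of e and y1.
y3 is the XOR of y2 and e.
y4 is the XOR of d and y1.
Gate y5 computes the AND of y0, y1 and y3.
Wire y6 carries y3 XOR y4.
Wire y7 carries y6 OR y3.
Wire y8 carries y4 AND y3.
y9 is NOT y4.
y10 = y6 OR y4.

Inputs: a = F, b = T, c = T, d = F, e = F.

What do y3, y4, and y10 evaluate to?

y0 = c OR a = T OR F = T
y1 = b AND y0 = T AND T = T
y2 = e AND y1 = F AND T = F
y3 = y2 XOR e = F XOR F = F
y4 = d XOR y1 = F XOR T = T
y6 = y3 XOR y4 = F XOR T = T
y10 = y6 OR y4 = T OR T = T

y3 = F  y4 = T  y10 = T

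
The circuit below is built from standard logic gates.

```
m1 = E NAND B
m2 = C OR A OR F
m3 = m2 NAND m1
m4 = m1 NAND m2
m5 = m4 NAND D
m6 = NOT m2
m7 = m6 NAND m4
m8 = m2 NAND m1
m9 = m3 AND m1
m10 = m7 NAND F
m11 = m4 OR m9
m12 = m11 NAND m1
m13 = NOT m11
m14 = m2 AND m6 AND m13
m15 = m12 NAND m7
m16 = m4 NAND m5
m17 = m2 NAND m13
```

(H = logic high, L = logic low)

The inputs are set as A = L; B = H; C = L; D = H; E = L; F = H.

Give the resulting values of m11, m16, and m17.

m11 = L, m16 = H, m17 = L

m1 = E NAND B = L NAND H = H
m2 = C OR A OR F = L OR L OR H = H
m3 = m2 NAND m1 = H NAND H = L
m4 = m1 NAND m2 = H NAND H = L
m5 = m4 NAND D = L NAND H = H
m9 = m3 AND m1 = L AND H = L
m11 = m4 OR m9 = L OR L = L
m13 = NOT m11 = NOT L = H
m16 = m4 NAND m5 = L NAND H = H
m17 = m2 NAND m13 = H NAND H = L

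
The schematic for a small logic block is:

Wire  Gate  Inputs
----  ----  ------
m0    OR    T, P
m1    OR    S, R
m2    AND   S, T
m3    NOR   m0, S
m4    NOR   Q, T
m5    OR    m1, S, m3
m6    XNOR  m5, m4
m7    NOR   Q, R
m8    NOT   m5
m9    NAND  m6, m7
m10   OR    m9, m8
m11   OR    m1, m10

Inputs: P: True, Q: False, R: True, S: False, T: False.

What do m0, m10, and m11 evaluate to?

m0 = True; m10 = True; m11 = True

m0 = T OR P = False OR True = True
m1 = S OR R = False OR True = True
m3 = m0 NOR S = True NOR False = False
m4 = Q NOR T = False NOR False = True
m5 = m1 OR S OR m3 = True OR False OR False = True
m6 = m5 XNOR m4 = True XNOR True = True
m7 = Q NOR R = False NOR True = False
m8 = NOT m5 = NOT True = False
m9 = m6 NAND m7 = True NAND False = True
m10 = m9 OR m8 = True OR False = True
m11 = m1 OR m10 = True OR True = True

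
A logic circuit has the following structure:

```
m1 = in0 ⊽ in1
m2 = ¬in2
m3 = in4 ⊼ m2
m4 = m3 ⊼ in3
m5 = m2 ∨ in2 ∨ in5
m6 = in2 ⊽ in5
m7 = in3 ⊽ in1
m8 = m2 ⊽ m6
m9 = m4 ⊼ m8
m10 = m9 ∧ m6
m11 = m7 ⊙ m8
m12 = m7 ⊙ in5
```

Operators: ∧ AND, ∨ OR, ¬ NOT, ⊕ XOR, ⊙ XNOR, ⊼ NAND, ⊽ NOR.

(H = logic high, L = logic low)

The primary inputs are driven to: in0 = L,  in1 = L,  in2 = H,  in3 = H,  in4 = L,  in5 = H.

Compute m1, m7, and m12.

m1 = H, m7 = L, m12 = L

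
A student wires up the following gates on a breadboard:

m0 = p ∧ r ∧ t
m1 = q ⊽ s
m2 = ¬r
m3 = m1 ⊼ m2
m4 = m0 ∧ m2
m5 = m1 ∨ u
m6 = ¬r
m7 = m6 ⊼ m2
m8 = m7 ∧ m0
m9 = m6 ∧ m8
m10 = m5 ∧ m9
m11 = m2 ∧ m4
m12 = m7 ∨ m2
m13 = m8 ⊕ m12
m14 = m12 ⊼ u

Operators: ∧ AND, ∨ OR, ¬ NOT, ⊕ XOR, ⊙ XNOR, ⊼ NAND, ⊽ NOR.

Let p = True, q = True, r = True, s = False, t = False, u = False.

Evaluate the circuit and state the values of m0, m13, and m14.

m0 = p AND r AND t = True AND True AND False = False
m2 = NOT r = NOT True = False
m6 = NOT r = NOT True = False
m7 = m6 NAND m2 = False NAND False = True
m8 = m7 AND m0 = True AND False = False
m12 = m7 OR m2 = True OR False = True
m13 = m8 XOR m12 = False XOR True = True
m14 = m12 NAND u = True NAND False = True

m0 = False; m13 = True; m14 = True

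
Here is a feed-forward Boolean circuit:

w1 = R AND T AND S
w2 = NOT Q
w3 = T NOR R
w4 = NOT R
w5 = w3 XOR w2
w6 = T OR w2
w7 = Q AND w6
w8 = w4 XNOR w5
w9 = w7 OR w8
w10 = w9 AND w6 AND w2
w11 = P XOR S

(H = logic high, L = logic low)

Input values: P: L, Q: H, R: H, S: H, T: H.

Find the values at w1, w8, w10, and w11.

w1 = H, w8 = H, w10 = L, w11 = H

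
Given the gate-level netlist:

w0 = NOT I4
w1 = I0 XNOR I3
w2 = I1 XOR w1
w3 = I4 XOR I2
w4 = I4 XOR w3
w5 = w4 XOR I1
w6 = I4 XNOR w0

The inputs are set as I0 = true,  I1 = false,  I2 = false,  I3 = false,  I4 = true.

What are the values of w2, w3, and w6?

w2 = false, w3 = true, w6 = false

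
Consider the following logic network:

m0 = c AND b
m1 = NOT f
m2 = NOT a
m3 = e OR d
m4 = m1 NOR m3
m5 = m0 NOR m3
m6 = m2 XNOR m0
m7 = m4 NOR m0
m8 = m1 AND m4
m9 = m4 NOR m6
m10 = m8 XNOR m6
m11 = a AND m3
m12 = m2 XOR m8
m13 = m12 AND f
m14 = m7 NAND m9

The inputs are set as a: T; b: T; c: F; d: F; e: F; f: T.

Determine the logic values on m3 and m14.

m3 = F; m14 = T

m0 = c AND b = F AND T = F
m1 = NOT f = NOT T = F
m2 = NOT a = NOT T = F
m3 = e OR d = F OR F = F
m4 = m1 NOR m3 = F NOR F = T
m6 = m2 XNOR m0 = F XNOR F = T
m7 = m4 NOR m0 = T NOR F = F
m9 = m4 NOR m6 = T NOR T = F
m14 = m7 NAND m9 = F NAND F = T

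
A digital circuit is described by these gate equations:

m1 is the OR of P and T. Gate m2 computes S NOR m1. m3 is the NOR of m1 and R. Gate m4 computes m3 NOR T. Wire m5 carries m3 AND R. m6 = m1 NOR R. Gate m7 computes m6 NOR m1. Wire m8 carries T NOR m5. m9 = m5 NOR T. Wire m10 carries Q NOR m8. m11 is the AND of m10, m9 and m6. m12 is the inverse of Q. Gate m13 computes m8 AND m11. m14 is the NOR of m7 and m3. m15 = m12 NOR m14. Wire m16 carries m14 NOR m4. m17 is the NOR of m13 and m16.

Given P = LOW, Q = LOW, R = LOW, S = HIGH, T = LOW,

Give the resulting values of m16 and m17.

m1 = P OR T = LOW OR LOW = LOW
m3 = m1 NOR R = LOW NOR LOW = HIGH
m4 = m3 NOR T = HIGH NOR LOW = LOW
m5 = m3 AND R = HIGH AND LOW = LOW
m6 = m1 NOR R = LOW NOR LOW = HIGH
m7 = m6 NOR m1 = HIGH NOR LOW = LOW
m8 = T NOR m5 = LOW NOR LOW = HIGH
m9 = m5 NOR T = LOW NOR LOW = HIGH
m10 = Q NOR m8 = LOW NOR HIGH = LOW
m11 = m10 AND m9 AND m6 = LOW AND HIGH AND HIGH = LOW
m13 = m8 AND m11 = HIGH AND LOW = LOW
m14 = m7 NOR m3 = LOW NOR HIGH = LOW
m16 = m14 NOR m4 = LOW NOR LOW = HIGH
m17 = m13 NOR m16 = LOW NOR HIGH = LOW

m16 = HIGH; m17 = LOW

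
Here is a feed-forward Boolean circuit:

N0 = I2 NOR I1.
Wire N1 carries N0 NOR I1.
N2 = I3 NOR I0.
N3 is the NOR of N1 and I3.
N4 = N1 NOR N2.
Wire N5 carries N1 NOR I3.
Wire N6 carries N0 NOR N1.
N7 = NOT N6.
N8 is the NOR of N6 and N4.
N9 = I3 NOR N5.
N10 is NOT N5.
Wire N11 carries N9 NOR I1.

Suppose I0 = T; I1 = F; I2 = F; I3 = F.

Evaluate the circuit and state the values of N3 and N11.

N0 = I2 NOR I1 = F NOR F = T
N1 = N0 NOR I1 = T NOR F = F
N3 = N1 NOR I3 = F NOR F = T
N5 = N1 NOR I3 = F NOR F = T
N9 = I3 NOR N5 = F NOR T = F
N11 = N9 NOR I1 = F NOR F = T

N3 = T, N11 = T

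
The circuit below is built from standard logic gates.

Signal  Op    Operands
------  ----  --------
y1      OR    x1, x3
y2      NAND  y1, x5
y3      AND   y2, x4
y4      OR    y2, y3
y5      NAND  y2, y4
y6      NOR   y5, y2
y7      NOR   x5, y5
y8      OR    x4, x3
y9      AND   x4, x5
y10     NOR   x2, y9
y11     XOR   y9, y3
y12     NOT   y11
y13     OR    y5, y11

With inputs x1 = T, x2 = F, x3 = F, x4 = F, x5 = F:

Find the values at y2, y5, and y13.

y1 = x1 OR x3 = T OR F = T
y2 = y1 NAND x5 = T NAND F = T
y3 = y2 AND x4 = T AND F = F
y4 = y2 OR y3 = T OR F = T
y5 = y2 NAND y4 = T NAND T = F
y9 = x4 AND x5 = F AND F = F
y11 = y9 XOR y3 = F XOR F = F
y13 = y5 OR y11 = F OR F = F

y2 = T, y5 = F, y13 = F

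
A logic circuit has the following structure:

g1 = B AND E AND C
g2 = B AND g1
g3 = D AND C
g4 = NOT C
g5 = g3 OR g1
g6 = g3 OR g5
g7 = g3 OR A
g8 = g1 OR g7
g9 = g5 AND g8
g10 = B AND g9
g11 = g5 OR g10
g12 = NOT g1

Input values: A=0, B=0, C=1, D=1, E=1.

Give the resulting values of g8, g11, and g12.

g8 = 1, g11 = 1, g12 = 1

g1 = B AND E AND C = 0 AND 1 AND 1 = 0
g3 = D AND C = 1 AND 1 = 1
g5 = g3 OR g1 = 1 OR 0 = 1
g7 = g3 OR A = 1 OR 0 = 1
g8 = g1 OR g7 = 0 OR 1 = 1
g9 = g5 AND g8 = 1 AND 1 = 1
g10 = B AND g9 = 0 AND 1 = 0
g11 = g5 OR g10 = 1 OR 0 = 1
g12 = NOT g1 = NOT 0 = 1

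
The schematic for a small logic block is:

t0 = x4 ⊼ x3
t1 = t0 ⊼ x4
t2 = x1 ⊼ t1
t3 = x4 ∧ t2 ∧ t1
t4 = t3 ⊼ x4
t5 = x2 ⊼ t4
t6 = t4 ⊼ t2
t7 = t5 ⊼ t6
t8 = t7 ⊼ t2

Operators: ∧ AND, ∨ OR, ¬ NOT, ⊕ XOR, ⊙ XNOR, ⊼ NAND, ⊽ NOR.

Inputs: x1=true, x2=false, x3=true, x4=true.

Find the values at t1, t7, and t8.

t0 = x4 NAND x3 = true NAND true = false
t1 = t0 NAND x4 = false NAND true = true
t2 = x1 NAND t1 = true NAND true = false
t3 = x4 AND t2 AND t1 = true AND false AND true = false
t4 = t3 NAND x4 = false NAND true = true
t5 = x2 NAND t4 = false NAND true = true
t6 = t4 NAND t2 = true NAND false = true
t7 = t5 NAND t6 = true NAND true = false
t8 = t7 NAND t2 = false NAND false = true

t1 = true, t7 = false, t8 = true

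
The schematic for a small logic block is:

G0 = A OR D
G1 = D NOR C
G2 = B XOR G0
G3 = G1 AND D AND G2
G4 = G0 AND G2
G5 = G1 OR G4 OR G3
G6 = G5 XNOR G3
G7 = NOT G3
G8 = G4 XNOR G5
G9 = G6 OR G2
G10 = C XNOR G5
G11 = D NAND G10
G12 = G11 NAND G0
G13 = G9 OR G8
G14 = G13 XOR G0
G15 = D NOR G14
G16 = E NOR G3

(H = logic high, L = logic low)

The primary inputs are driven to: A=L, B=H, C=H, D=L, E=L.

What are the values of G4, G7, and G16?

G4 = L, G7 = H, G16 = H

G0 = A OR D = L OR L = L
G1 = D NOR C = L NOR H = L
G2 = B XOR G0 = H XOR L = H
G3 = G1 AND D AND G2 = L AND L AND H = L
G4 = G0 AND G2 = L AND H = L
G7 = NOT G3 = NOT L = H
G16 = E NOR G3 = L NOR L = H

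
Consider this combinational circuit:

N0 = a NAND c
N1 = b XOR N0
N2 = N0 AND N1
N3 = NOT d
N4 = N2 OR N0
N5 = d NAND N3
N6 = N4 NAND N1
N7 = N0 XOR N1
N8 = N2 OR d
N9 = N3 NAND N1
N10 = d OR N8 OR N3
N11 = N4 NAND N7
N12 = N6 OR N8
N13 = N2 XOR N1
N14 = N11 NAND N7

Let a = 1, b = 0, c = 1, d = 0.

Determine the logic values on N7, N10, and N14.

N7 = 0; N10 = 1; N14 = 1

N0 = a NAND c = 1 NAND 1 = 0
N1 = b XOR N0 = 0 XOR 0 = 0
N2 = N0 AND N1 = 0 AND 0 = 0
N3 = NOT d = NOT 0 = 1
N4 = N2 OR N0 = 0 OR 0 = 0
N7 = N0 XOR N1 = 0 XOR 0 = 0
N8 = N2 OR d = 0 OR 0 = 0
N10 = d OR N8 OR N3 = 0 OR 0 OR 1 = 1
N11 = N4 NAND N7 = 0 NAND 0 = 1
N14 = N11 NAND N7 = 1 NAND 0 = 1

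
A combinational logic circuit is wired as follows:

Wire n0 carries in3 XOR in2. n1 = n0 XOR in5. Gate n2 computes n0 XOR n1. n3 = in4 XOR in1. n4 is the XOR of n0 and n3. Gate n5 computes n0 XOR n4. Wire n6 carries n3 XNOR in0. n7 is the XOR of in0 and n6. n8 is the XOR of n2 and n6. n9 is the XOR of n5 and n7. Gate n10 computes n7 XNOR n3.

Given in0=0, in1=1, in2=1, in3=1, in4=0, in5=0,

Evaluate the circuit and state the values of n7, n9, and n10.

n7 = 0  n9 = 1  n10 = 0

n0 = in3 XOR in2 = 1 XOR 1 = 0
n3 = in4 XOR in1 = 0 XOR 1 = 1
n4 = n0 XOR n3 = 0 XOR 1 = 1
n5 = n0 XOR n4 = 0 XOR 1 = 1
n6 = n3 XNOR in0 = 1 XNOR 0 = 0
n7 = in0 XOR n6 = 0 XOR 0 = 0
n9 = n5 XOR n7 = 1 XOR 0 = 1
n10 = n7 XNOR n3 = 0 XNOR 1 = 0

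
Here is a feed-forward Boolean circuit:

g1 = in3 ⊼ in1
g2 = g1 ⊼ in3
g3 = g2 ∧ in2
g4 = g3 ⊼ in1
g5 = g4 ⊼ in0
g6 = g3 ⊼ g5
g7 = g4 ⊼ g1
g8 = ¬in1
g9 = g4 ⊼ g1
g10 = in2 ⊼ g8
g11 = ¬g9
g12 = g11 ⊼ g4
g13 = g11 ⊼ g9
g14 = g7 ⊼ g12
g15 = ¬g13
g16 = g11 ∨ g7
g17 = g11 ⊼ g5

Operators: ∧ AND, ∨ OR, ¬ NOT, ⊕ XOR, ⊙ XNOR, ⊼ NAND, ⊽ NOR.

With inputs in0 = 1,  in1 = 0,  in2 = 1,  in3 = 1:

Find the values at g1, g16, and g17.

g1 = 1, g16 = 1, g17 = 1

g1 = in3 NAND in1 = 1 NAND 0 = 1
g2 = g1 NAND in3 = 1 NAND 1 = 0
g3 = g2 AND in2 = 0 AND 1 = 0
g4 = g3 NAND in1 = 0 NAND 0 = 1
g5 = g4 NAND in0 = 1 NAND 1 = 0
g7 = g4 NAND g1 = 1 NAND 1 = 0
g9 = g4 NAND g1 = 1 NAND 1 = 0
g11 = NOT g9 = NOT 0 = 1
g16 = g11 OR g7 = 1 OR 0 = 1
g17 = g11 NAND g5 = 1 NAND 0 = 1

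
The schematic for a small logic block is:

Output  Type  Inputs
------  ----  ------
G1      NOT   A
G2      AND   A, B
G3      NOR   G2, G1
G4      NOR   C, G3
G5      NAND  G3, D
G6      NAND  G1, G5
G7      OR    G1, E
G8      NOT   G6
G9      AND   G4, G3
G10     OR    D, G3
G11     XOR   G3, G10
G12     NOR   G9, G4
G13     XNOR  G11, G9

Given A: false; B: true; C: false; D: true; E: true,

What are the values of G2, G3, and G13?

G2 = false  G3 = false  G13 = false

G1 = NOT A = NOT false = true
G2 = A AND B = false AND true = false
G3 = G2 NOR G1 = false NOR true = false
G4 = C NOR G3 = false NOR false = true
G9 = G4 AND G3 = true AND false = false
G10 = D OR G3 = true OR false = true
G11 = G3 XOR G10 = false XOR true = true
G13 = G11 XNOR G9 = true XNOR false = false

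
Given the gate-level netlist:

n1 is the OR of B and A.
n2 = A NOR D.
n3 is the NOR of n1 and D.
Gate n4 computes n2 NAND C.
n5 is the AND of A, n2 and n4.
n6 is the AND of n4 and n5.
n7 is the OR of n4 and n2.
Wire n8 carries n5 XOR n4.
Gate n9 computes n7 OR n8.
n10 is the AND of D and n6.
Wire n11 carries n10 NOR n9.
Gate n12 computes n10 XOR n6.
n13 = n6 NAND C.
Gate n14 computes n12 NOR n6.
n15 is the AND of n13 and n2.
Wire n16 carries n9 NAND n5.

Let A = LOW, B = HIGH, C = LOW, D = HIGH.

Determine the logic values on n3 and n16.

n1 = B OR A = HIGH OR LOW = HIGH
n2 = A NOR D = LOW NOR HIGH = LOW
n3 = n1 NOR D = HIGH NOR HIGH = LOW
n4 = n2 NAND C = LOW NAND LOW = HIGH
n5 = A AND n2 AND n4 = LOW AND LOW AND HIGH = LOW
n7 = n4 OR n2 = HIGH OR LOW = HIGH
n8 = n5 XOR n4 = LOW XOR HIGH = HIGH
n9 = n7 OR n8 = HIGH OR HIGH = HIGH
n16 = n9 NAND n5 = HIGH NAND LOW = HIGH

n3 = LOW, n16 = HIGH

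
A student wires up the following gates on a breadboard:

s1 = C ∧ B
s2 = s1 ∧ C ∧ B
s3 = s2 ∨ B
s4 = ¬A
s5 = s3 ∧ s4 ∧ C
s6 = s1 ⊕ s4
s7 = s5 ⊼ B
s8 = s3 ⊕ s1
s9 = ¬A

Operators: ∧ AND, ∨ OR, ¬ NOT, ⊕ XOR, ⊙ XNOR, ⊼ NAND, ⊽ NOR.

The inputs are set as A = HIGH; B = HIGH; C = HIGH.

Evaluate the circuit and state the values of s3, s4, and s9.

s3 = HIGH; s4 = LOW; s9 = LOW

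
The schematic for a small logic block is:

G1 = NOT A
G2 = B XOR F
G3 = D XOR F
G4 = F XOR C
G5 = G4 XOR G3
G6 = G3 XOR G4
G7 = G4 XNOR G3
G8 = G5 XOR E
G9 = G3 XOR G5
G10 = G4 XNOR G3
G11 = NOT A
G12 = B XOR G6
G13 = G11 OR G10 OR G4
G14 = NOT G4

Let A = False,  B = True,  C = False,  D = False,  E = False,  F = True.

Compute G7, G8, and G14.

G7 = True  G8 = False  G14 = False

G3 = D XOR F = False XOR True = True
G4 = F XOR C = True XOR False = True
G5 = G4 XOR G3 = True XOR True = False
G7 = G4 XNOR G3 = True XNOR True = True
G8 = G5 XOR E = False XOR False = False
G14 = NOT G4 = NOT True = False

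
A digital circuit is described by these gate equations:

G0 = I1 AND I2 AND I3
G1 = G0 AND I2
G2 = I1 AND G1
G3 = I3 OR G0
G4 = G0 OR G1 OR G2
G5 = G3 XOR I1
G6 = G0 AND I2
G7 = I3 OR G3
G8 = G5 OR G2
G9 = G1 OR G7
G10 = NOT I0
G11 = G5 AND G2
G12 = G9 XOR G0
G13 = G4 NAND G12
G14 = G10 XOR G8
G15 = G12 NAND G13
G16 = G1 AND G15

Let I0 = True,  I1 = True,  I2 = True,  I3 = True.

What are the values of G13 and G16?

G13 = True; G16 = True

G0 = I1 AND I2 AND I3 = True AND True AND True = True
G1 = G0 AND I2 = True AND True = True
G2 = I1 AND G1 = True AND True = True
G3 = I3 OR G0 = True OR True = True
G4 = G0 OR G1 OR G2 = True OR True OR True = True
G7 = I3 OR G3 = True OR True = True
G9 = G1 OR G7 = True OR True = True
G12 = G9 XOR G0 = True XOR True = False
G13 = G4 NAND G12 = True NAND False = True
G15 = G12 NAND G13 = False NAND True = True
G16 = G1 AND G15 = True AND True = True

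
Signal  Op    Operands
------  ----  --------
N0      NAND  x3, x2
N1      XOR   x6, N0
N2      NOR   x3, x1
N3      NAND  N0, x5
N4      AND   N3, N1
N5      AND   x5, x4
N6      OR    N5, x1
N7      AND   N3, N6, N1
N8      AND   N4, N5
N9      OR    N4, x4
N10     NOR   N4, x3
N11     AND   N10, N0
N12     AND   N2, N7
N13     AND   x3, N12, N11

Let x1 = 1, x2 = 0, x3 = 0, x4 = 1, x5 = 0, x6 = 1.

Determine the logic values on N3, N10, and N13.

N3 = 1, N10 = 1, N13 = 0

N0 = x3 NAND x2 = 0 NAND 0 = 1
N1 = x6 XOR N0 = 1 XOR 1 = 0
N2 = x3 NOR x1 = 0 NOR 1 = 0
N3 = N0 NAND x5 = 1 NAND 0 = 1
N4 = N3 AND N1 = 1 AND 0 = 0
N5 = x5 AND x4 = 0 AND 1 = 0
N6 = N5 OR x1 = 0 OR 1 = 1
N7 = N3 AND N6 AND N1 = 1 AND 1 AND 0 = 0
N10 = N4 NOR x3 = 0 NOR 0 = 1
N11 = N10 AND N0 = 1 AND 1 = 1
N12 = N2 AND N7 = 0 AND 0 = 0
N13 = x3 AND N12 AND N11 = 0 AND 0 AND 1 = 0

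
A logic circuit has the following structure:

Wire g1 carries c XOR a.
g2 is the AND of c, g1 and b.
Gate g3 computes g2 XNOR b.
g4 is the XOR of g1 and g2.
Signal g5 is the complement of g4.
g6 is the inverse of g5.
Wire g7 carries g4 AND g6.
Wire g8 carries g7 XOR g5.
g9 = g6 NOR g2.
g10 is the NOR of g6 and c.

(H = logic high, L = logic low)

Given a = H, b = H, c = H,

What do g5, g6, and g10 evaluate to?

g5 = H, g6 = L, g10 = L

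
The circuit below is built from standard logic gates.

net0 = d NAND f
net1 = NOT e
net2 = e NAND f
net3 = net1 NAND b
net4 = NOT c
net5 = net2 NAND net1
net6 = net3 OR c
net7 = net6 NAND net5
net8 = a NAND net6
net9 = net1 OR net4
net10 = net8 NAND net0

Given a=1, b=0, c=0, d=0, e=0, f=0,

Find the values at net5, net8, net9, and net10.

net0 = d NAND f = 0 NAND 0 = 1
net1 = NOT e = NOT 0 = 1
net2 = e NAND f = 0 NAND 0 = 1
net3 = net1 NAND b = 1 NAND 0 = 1
net4 = NOT c = NOT 0 = 1
net5 = net2 NAND net1 = 1 NAND 1 = 0
net6 = net3 OR c = 1 OR 0 = 1
net8 = a NAND net6 = 1 NAND 1 = 0
net9 = net1 OR net4 = 1 OR 1 = 1
net10 = net8 NAND net0 = 0 NAND 1 = 1

net5 = 0, net8 = 0, net9 = 1, net10 = 1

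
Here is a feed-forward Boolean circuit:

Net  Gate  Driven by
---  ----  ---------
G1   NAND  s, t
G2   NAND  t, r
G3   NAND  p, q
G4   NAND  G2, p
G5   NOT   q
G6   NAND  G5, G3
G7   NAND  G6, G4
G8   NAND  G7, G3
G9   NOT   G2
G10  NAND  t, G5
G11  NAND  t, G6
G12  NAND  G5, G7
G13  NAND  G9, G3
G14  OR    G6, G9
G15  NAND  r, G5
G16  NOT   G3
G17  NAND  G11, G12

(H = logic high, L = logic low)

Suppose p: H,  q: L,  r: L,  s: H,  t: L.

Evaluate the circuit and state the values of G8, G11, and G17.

G8 = L, G11 = H, G17 = H

G2 = t NAND r = L NAND L = H
G3 = p NAND q = H NAND L = H
G4 = G2 NAND p = H NAND H = L
G5 = NOT q = NOT L = H
G6 = G5 NAND G3 = H NAND H = L
G7 = G6 NAND G4 = L NAND L = H
G8 = G7 NAND G3 = H NAND H = L
G11 = t NAND G6 = L NAND L = H
G12 = G5 NAND G7 = H NAND H = L
G17 = G11 NAND G12 = H NAND L = H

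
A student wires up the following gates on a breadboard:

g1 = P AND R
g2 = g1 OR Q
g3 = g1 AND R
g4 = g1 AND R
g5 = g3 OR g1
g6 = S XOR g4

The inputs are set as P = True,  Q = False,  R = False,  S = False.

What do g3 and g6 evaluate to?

g3 = False, g6 = False

g1 = P AND R = True AND False = False
g3 = g1 AND R = False AND False = False
g4 = g1 AND R = False AND False = False
g6 = S XOR g4 = False XOR False = False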